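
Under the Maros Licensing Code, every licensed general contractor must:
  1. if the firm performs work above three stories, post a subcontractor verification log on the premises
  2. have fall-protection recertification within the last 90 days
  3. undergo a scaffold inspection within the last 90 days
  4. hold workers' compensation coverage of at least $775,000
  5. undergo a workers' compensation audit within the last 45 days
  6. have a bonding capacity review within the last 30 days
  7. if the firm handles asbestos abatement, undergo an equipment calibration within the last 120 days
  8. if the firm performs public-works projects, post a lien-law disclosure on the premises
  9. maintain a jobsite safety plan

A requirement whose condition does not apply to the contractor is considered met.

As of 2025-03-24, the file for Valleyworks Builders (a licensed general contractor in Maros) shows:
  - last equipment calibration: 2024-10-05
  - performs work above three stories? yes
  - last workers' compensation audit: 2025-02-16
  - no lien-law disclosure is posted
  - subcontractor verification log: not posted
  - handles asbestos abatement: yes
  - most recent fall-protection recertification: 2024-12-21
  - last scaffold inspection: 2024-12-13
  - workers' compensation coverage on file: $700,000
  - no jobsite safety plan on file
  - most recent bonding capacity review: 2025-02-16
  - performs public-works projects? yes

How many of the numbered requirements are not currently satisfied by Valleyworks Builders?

1. condition 'performs work above three stories' holds; subcontractor verification log absent → not met
2. fall-protection recertification 93 days ago vs limit 90 → not met
3. scaffold inspection 101 days ago vs limit 90 → not met
4. workers' compensation coverage $700,000 < $775,000 → not met
5. workers' compensation audit 36 days ago vs limit 45 → met
6. bonding capacity review 36 days ago vs limit 30 → not met
7. condition 'handles asbestos abatement' holds; equipment calibration 170 days ago vs limit 120 → not met
8. condition 'performs public-works projects' holds; lien-law disclosure absent → not met
9. jobsite safety plan absent → not met
Not met: 8 of 9

8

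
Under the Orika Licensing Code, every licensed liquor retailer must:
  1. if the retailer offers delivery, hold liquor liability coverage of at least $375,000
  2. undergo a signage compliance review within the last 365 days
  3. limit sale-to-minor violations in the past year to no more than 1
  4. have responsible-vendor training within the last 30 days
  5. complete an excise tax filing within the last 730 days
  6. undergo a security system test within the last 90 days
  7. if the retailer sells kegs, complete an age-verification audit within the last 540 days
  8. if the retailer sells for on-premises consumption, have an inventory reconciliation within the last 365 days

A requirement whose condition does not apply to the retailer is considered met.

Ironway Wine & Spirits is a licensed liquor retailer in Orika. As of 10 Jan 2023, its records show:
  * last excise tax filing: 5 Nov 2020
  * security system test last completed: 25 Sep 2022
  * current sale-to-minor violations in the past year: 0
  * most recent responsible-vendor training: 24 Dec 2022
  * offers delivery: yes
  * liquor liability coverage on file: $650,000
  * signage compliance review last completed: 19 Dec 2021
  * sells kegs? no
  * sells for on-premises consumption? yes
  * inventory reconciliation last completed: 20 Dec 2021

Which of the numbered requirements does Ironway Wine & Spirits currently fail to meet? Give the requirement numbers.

1. condition 'offers delivery' holds; liquor liability coverage $650,000 ≥ $375,000 → met
2. signage compliance review 387 days ago vs limit 365 → not met
3. sale-to-minor violations in the past year 0 ≤ 1 → met
4. responsible-vendor training 17 days ago vs limit 30 → met
5. excise tax filing 796 days ago vs limit 730 → not met
6. security system test 107 days ago vs limit 90 → not met
7. condition 'sells kegs' does not hold → requirement n/a → met
8. condition 'sells for on-premises consumption' holds; inventory reconciliation 386 days ago vs limit 365 → not met
Not met: 2, 5, 6, 8

2, 5, 6, 8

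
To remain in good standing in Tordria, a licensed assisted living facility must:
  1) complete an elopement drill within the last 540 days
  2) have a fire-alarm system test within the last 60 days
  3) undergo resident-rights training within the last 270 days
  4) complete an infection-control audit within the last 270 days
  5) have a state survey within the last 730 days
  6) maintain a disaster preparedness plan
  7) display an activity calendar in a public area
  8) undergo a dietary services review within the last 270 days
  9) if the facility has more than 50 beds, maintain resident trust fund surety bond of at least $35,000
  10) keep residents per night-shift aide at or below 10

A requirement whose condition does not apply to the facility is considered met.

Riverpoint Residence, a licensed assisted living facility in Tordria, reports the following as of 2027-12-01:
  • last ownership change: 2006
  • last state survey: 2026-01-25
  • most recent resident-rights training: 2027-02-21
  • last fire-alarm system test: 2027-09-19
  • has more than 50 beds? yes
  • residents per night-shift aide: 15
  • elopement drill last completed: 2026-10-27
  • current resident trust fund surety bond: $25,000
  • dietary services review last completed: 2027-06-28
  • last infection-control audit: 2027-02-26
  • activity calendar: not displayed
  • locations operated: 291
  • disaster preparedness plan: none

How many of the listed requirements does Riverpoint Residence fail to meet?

1. elopement drill 400 days ago vs limit 540 → met
2. fire-alarm system test 73 days ago vs limit 60 → not met
3. resident-rights training 283 days ago vs limit 270 → not met
4. infection-control audit 278 days ago vs limit 270 → not met
5. state survey 675 days ago vs limit 730 → met
6. disaster preparedness plan absent → not met
7. activity calendar absent → not met
8. dietary services review 156 days ago vs limit 270 → met
9. condition 'has more than 50 beds' holds; resident trust fund surety bond $25,000 < $35,000 → not met
10. residents per night-shift aide 15 > 10 → not met
Not met: 7 of 10

7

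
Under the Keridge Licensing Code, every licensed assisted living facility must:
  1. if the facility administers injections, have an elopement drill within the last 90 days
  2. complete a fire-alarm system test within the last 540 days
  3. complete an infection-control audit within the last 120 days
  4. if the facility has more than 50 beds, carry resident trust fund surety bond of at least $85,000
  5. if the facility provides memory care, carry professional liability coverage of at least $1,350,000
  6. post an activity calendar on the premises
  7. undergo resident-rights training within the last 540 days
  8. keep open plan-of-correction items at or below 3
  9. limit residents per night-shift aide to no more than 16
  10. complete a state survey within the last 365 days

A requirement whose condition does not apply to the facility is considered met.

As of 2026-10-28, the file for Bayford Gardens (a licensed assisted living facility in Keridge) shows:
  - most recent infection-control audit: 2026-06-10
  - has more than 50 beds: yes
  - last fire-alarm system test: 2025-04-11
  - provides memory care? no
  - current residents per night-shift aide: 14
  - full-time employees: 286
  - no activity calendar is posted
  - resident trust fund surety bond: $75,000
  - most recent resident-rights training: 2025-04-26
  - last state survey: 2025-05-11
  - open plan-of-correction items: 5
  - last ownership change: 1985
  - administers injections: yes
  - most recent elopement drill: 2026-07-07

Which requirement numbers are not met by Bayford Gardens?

1, 2, 3, 4, 6, 7, 8, 10

1. condition 'administers injections' holds; elopement drill 113 days ago vs limit 90 → not met
2. fire-alarm system test 565 days ago vs limit 540 → not met
3. infection-control audit 140 days ago vs limit 120 → not met
4. condition 'has more than 50 beds' holds; resident trust fund surety bond $75,000 < $85,000 → not met
5. condition 'provides memory care' does not hold → requirement n/a → met
6. activity calendar absent → not met
7. resident-rights training 550 days ago vs limit 540 → not met
8. open plan-of-correction items 5 > 3 → not met
9. residents per night-shift aide 14 ≤ 16 → met
10. state survey 535 days ago vs limit 365 → not met
Not met: 1, 2, 3, 4, 6, 7, 8, 10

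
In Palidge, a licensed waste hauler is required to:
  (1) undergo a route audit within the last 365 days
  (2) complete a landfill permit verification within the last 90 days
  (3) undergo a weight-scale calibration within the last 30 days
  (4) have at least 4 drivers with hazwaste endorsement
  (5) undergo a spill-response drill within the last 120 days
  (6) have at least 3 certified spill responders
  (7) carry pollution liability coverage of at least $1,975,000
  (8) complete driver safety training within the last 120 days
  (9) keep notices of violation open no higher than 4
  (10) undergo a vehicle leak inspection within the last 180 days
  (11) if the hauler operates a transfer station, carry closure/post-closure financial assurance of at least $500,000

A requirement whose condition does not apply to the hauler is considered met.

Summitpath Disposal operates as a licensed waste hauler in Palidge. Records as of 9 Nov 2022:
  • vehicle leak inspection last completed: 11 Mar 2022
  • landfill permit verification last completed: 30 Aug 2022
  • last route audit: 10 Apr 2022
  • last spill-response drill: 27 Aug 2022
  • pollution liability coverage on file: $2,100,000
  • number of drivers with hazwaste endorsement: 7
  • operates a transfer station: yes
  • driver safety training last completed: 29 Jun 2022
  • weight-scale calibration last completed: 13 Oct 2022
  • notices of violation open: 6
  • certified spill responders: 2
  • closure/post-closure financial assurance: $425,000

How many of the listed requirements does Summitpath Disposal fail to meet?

5

1. route audit 213 days ago vs limit 365 → met
2. landfill permit verification 71 days ago vs limit 90 → met
3. weight-scale calibration 27 days ago vs limit 30 → met
4. drivers with hazwaste endorsement 7 ≥ 4 → met
5. spill-response drill 74 days ago vs limit 120 → met
6. certified spill responders 2 < 3 → not met
7. pollution liability coverage $2,100,000 ≥ $1,975,000 → met
8. driver safety training 133 days ago vs limit 120 → not met
9. notices of violation open 6 > 4 → not met
10. vehicle leak inspection 243 days ago vs limit 180 → not met
11. condition 'operates a transfer station' holds; closure/post-closure financial assurance $425,000 < $500,000 → not met
Not met: 5 of 11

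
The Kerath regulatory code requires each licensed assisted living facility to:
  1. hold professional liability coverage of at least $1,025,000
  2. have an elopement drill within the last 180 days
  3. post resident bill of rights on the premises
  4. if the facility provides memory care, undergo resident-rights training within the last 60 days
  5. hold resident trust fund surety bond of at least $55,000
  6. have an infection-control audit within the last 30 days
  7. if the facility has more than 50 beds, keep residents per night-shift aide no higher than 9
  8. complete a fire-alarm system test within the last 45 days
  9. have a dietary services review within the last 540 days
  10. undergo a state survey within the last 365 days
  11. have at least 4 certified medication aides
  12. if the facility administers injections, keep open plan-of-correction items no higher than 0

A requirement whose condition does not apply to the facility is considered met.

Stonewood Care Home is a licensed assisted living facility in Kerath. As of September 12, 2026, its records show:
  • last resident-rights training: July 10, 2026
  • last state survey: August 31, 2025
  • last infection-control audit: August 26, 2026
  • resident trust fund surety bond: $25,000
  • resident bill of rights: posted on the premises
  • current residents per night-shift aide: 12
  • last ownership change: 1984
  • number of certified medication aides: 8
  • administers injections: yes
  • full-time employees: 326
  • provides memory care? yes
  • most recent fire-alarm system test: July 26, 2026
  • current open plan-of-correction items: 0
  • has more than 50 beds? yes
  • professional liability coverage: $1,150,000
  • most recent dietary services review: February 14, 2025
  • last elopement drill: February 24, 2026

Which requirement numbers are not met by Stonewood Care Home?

1. professional liability coverage $1,150,000 ≥ $1,025,000 → met
2. elopement drill 200 days ago vs limit 180 → not met
3. resident bill of rights present → met
4. condition 'provides memory care' holds; resident-rights training 64 days ago vs limit 60 → not met
5. resident trust fund surety bond $25,000 < $55,000 → not met
6. infection-control audit 17 days ago vs limit 30 → met
7. condition 'has more than 50 beds' holds; residents per night-shift aide 12 > 9 → not met
8. fire-alarm system test 48 days ago vs limit 45 → not met
9. dietary services review 575 days ago vs limit 540 → not met
10. state survey 377 days ago vs limit 365 → not met
11. certified medication aides 8 ≥ 4 → met
12. condition 'administers injections' holds; open plan-of-correction items 0 ≤ 0 → met
Not met: 2, 4, 5, 7, 8, 9, 10

2, 4, 5, 7, 8, 9, 10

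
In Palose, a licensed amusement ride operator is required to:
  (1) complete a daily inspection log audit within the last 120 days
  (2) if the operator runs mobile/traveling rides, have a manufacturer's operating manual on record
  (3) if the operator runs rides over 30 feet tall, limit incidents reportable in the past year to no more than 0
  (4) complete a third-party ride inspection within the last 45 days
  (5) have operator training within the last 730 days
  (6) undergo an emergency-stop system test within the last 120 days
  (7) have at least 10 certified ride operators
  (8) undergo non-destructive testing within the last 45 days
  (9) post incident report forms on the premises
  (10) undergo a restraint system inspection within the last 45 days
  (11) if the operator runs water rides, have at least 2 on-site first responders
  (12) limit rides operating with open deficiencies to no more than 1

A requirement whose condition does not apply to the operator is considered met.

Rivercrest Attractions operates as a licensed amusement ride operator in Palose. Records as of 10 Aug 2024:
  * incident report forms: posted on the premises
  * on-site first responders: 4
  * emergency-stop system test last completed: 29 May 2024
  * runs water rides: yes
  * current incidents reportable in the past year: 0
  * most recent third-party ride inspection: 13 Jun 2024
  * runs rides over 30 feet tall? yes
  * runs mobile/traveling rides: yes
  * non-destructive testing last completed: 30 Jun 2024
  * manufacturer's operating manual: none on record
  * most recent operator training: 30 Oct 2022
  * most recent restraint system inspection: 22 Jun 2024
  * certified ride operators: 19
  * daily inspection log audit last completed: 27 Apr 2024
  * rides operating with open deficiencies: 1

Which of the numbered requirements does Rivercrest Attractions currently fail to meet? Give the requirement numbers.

2, 4, 10

1. daily inspection log audit 105 days ago vs limit 120 → met
2. condition 'runs mobile/traveling rides' holds; manufacturer's operating manual absent → not met
3. condition 'runs rides over 30 feet tall' holds; incidents reportable in the past year 0 ≤ 0 → met
4. third-party ride inspection 58 days ago vs limit 45 → not met
5. operator training 650 days ago vs limit 730 → met
6. emergency-stop system test 73 days ago vs limit 120 → met
7. certified ride operators 19 ≥ 10 → met
8. non-destructive testing 41 days ago vs limit 45 → met
9. incident report forms present → met
10. restraint system inspection 49 days ago vs limit 45 → not met
11. condition 'runs water rides' holds; on-site first responders 4 ≥ 2 → met
12. rides operating with open deficiencies 1 ≤ 1 → met
Not met: 2, 4, 10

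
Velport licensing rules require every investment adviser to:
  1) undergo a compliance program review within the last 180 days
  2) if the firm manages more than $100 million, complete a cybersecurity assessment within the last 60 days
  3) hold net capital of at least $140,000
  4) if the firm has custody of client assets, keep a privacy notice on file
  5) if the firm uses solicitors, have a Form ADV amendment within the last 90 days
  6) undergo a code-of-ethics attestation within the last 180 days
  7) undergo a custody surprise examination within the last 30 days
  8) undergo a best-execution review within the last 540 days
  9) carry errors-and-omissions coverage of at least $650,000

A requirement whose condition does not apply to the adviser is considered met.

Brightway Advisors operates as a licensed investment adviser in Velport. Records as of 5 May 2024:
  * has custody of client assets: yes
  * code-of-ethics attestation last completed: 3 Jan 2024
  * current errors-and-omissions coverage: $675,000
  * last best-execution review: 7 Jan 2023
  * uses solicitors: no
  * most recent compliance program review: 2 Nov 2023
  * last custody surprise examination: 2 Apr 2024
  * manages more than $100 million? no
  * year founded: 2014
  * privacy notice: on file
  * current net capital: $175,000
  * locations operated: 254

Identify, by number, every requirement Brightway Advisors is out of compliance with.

1, 7

1. compliance program review 185 days ago vs limit 180 → not met
2. condition 'manages more than $100 million' does not hold → requirement n/a → met
3. net capital $175,000 ≥ $140,000 → met
4. condition 'has custody of client assets' holds; privacy notice present → met
5. condition 'uses solicitors' does not hold → requirement n/a → met
6. code-of-ethics attestation 123 days ago vs limit 180 → met
7. custody surprise examination 33 days ago vs limit 30 → not met
8. best-execution review 484 days ago vs limit 540 → met
9. errors-and-omissions coverage $675,000 ≥ $650,000 → met
Not met: 1, 7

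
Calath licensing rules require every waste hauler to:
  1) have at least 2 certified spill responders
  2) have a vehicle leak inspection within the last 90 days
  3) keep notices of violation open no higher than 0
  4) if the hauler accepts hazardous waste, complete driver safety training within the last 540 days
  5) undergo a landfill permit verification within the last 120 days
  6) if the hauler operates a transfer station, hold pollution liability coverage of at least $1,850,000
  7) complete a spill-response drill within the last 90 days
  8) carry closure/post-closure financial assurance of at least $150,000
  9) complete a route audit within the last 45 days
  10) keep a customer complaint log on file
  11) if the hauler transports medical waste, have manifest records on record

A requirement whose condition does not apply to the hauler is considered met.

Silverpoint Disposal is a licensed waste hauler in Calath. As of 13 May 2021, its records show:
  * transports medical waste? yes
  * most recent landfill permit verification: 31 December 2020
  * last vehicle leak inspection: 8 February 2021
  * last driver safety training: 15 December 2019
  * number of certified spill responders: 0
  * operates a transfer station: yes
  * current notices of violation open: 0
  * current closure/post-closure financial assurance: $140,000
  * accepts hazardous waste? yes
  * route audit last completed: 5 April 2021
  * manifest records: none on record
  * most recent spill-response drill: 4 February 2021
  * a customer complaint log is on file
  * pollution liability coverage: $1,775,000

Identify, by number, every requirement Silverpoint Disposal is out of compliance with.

1, 2, 5, 6, 7, 8, 11

1. certified spill responders 0 < 2 → not met
2. vehicle leak inspection 94 days ago vs limit 90 → not met
3. notices of violation open 0 ≤ 0 → met
4. condition 'accepts hazardous waste' holds; driver safety training 515 days ago vs limit 540 → met
5. landfill permit verification 133 days ago vs limit 120 → not met
6. condition 'operates a transfer station' holds; pollution liability coverage $1,775,000 < $1,850,000 → not met
7. spill-response drill 98 days ago vs limit 90 → not met
8. closure/post-closure financial assurance $140,000 < $150,000 → not met
9. route audit 38 days ago vs limit 45 → met
10. customer complaint log present → met
11. condition 'transports medical waste' holds; manifest records absent → not met
Not met: 1, 2, 5, 6, 7, 8, 11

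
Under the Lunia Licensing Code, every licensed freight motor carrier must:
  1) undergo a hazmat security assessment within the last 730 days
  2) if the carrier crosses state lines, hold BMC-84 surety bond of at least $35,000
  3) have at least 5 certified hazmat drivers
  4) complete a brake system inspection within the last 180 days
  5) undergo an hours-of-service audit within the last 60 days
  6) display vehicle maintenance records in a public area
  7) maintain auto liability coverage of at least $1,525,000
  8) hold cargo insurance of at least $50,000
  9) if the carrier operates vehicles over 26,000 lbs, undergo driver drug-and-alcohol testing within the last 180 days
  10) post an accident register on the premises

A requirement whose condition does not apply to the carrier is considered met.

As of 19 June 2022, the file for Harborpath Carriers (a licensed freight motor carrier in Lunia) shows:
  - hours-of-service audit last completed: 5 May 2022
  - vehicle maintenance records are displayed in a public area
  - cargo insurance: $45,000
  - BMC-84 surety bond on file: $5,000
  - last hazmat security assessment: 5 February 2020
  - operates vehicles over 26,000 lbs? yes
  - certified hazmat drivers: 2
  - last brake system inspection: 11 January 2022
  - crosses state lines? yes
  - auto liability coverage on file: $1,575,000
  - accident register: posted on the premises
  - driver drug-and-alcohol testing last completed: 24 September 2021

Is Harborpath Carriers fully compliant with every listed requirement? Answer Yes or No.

No

1. hazmat security assessment 865 days ago vs limit 730 → not met
2. condition 'crosses state lines' holds; BMC-84 surety bond $5,000 < $35,000 → not met
3. certified hazmat drivers 2 < 5 → not met
4. brake system inspection 159 days ago vs limit 180 → met
5. hours-of-service audit 45 days ago vs limit 60 → met
6. vehicle maintenance records present → met
7. auto liability coverage $1,575,000 ≥ $1,525,000 → met
8. cargo insurance $45,000 < $50,000 → not met
9. condition 'operates vehicles over 26,000 lbs' holds; driver drug-and-alcohol testing 268 days ago vs limit 180 → not met
10. accident register present → met
Not met: 1, 2, 3, 8, 9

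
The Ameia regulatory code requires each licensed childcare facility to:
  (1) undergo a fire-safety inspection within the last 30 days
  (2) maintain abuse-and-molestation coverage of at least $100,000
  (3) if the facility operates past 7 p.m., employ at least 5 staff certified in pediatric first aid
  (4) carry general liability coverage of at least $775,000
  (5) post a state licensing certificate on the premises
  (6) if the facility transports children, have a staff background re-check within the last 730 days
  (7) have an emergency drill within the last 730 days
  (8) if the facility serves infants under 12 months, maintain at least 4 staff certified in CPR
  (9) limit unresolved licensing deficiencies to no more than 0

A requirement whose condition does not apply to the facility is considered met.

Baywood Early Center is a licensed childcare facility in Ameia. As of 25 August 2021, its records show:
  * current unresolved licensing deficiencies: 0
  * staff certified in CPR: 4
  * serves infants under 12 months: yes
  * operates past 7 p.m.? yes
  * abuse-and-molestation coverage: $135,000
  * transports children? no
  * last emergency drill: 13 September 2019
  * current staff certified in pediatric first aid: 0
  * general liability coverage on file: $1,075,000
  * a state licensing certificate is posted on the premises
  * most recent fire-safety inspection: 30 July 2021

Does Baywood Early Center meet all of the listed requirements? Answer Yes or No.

1. fire-safety inspection 26 days ago vs limit 30 → met
2. abuse-and-molestation coverage $135,000 ≥ $100,000 → met
3. condition 'operates past 7 p.m.' holds; staff certified in pediatric first aid 0 < 5 → not met
4. general liability coverage $1,075,000 ≥ $775,000 → met
5. state licensing certificate present → met
6. condition 'transports children' does not hold → requirement n/a → met
7. emergency drill 712 days ago vs limit 730 → met
8. condition 'serves infants under 12 months' holds; staff certified in CPR 4 ≥ 4 → met
9. unresolved licensing deficiencies 0 ≤ 0 → met
Not met: 3

No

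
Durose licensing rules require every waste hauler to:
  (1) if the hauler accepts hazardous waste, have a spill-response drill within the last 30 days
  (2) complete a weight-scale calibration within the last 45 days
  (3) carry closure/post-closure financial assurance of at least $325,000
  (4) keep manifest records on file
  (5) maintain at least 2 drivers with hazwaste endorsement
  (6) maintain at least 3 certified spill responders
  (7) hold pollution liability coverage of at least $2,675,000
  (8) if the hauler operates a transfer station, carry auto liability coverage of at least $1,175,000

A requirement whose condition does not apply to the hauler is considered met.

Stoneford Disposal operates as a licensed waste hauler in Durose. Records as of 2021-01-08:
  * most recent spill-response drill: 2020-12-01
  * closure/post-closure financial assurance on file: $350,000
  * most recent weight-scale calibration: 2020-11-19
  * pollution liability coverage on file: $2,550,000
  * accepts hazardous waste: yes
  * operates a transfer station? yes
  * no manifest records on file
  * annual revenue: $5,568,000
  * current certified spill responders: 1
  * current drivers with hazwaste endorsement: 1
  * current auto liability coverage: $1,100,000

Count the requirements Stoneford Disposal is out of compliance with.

7

1. condition 'accepts hazardous waste' holds; spill-response drill 38 days ago vs limit 30 → not met
2. weight-scale calibration 50 days ago vs limit 45 → not met
3. closure/post-closure financial assurance $350,000 ≥ $325,000 → met
4. manifest records absent → not met
5. drivers with hazwaste endorsement 1 < 2 → not met
6. certified spill responders 1 < 3 → not met
7. pollution liability coverage $2,550,000 < $2,675,000 → not met
8. condition 'operates a transfer station' holds; auto liability coverage $1,100,000 < $1,175,000 → not met
Not met: 7 of 8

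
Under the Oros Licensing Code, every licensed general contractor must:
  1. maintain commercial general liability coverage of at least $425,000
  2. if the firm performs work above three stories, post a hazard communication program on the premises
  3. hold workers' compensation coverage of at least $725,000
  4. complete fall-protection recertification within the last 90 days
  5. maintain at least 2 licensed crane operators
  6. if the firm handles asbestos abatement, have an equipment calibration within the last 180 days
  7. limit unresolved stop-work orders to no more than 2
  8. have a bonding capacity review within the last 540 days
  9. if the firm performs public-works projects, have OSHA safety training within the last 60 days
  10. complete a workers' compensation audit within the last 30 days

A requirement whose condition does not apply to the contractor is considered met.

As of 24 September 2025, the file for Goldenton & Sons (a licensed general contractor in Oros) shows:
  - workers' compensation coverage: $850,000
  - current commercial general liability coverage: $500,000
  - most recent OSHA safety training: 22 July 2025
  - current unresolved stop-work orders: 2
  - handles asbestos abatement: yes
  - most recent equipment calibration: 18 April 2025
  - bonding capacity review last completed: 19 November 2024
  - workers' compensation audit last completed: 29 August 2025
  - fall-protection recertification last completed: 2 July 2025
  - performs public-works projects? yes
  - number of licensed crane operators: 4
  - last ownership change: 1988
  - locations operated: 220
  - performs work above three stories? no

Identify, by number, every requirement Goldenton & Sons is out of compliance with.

9

1. commercial general liability coverage $500,000 ≥ $425,000 → met
2. condition 'performs work above three stories' does not hold → requirement n/a → met
3. workers' compensation coverage $850,000 ≥ $725,000 → met
4. fall-protection recertification 84 days ago vs limit 90 → met
5. licensed crane operators 4 ≥ 2 → met
6. condition 'handles asbestos abatement' holds; equipment calibration 159 days ago vs limit 180 → met
7. unresolved stop-work orders 2 ≤ 2 → met
8. bonding capacity review 309 days ago vs limit 540 → met
9. condition 'performs public-works projects' holds; OSHA safety training 64 days ago vs limit 60 → not met
10. workers' compensation audit 26 days ago vs limit 30 → met
Not met: 9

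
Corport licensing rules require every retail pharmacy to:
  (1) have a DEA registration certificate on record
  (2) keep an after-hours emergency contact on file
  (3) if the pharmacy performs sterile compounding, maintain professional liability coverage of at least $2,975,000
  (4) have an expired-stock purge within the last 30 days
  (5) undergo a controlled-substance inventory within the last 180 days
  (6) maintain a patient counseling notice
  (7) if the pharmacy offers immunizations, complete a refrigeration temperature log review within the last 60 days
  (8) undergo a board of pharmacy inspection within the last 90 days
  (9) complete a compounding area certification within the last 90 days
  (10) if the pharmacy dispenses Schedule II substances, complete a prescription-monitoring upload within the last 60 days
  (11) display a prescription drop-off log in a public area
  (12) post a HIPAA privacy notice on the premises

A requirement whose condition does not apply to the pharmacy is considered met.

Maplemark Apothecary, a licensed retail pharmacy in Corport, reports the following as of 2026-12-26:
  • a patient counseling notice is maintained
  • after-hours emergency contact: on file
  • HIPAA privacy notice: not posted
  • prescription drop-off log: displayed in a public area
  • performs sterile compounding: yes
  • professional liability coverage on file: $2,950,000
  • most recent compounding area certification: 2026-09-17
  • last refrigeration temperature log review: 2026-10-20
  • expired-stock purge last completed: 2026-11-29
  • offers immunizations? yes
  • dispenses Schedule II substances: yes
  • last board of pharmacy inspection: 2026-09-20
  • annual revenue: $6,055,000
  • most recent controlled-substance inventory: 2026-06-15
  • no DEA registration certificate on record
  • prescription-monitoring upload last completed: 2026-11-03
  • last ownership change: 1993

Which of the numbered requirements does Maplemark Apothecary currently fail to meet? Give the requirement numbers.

1, 3, 5, 7, 8, 9, 12

1. DEA registration certificate absent → not met
2. after-hours emergency contact present → met
3. condition 'performs sterile compounding' holds; professional liability coverage $2,950,000 < $2,975,000 → not met
4. expired-stock purge 27 days ago vs limit 30 → met
5. controlled-substance inventory 194 days ago vs limit 180 → not met
6. patient counseling notice present → met
7. condition 'offers immunizations' holds; refrigeration temperature log review 67 days ago vs limit 60 → not met
8. board of pharmacy inspection 97 days ago vs limit 90 → not met
9. compounding area certification 100 days ago vs limit 90 → not met
10. condition 'dispenses Schedule II substances' holds; prescription-monitoring upload 53 days ago vs limit 60 → met
11. prescription drop-off log present → met
12. HIPAA privacy notice absent → not met
Not met: 1, 3, 5, 7, 8, 9, 12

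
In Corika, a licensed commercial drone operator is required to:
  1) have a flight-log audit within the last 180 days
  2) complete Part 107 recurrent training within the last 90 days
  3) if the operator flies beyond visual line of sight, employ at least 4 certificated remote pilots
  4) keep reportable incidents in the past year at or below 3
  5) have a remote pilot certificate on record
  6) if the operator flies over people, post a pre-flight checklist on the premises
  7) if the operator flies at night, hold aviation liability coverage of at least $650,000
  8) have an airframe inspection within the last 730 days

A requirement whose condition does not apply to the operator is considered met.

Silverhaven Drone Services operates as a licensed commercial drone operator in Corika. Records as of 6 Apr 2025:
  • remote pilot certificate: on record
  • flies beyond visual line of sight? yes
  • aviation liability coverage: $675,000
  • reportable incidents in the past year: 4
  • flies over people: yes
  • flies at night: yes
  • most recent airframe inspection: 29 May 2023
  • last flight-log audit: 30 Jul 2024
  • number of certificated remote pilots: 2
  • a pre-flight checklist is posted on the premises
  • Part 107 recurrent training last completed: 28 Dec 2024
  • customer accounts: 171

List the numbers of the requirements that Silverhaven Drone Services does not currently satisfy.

1. flight-log audit 250 days ago vs limit 180 → not met
2. Part 107 recurrent training 99 days ago vs limit 90 → not met
3. condition 'flies beyond visual line of sight' holds; certificated remote pilots 2 < 4 → not met
4. reportable incidents in the past year 4 > 3 → not met
5. remote pilot certificate present → met
6. condition 'flies over people' holds; pre-flight checklist present → met
7. condition 'flies at night' holds; aviation liability coverage $675,000 ≥ $650,000 → met
8. airframe inspection 678 days ago vs limit 730 → met
Not met: 1, 2, 3, 4

1, 2, 3, 4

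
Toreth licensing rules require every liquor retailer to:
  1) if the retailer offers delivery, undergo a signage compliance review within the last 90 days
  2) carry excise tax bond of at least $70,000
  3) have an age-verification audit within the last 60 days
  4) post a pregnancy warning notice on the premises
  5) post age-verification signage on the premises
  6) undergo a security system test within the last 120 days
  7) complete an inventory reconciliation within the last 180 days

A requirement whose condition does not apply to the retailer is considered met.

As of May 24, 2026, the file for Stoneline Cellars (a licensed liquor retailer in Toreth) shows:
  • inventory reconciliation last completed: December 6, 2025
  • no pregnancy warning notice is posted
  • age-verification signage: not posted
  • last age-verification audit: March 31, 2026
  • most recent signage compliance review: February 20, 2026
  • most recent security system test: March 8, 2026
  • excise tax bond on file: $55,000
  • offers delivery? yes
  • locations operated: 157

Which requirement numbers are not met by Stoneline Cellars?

1. condition 'offers delivery' holds; signage compliance review 93 days ago vs limit 90 → not met
2. excise tax bond $55,000 < $70,000 → not met
3. age-verification audit 54 days ago vs limit 60 → met
4. pregnancy warning notice absent → not met
5. age-verification signage absent → not met
6. security system test 77 days ago vs limit 120 → met
7. inventory reconciliation 169 days ago vs limit 180 → met
Not met: 1, 2, 4, 5

1, 2, 4, 5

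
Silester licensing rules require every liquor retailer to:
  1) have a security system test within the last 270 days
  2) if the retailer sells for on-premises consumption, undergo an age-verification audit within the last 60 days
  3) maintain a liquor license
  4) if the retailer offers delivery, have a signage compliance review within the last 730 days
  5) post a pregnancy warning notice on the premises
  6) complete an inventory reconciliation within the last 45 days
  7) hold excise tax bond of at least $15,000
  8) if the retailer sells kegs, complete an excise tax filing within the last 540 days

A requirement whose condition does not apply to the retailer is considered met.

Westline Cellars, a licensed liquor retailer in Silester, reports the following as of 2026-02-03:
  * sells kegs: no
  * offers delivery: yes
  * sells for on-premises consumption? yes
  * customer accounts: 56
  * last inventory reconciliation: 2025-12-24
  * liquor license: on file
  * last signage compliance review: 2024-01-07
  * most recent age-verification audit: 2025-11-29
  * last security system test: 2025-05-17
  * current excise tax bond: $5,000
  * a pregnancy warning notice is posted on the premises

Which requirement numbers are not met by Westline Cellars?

1. security system test 262 days ago vs limit 270 → met
2. condition 'sells for on-premises consumption' holds; age-verification audit 66 days ago vs limit 60 → not met
3. liquor license present → met
4. condition 'offers delivery' holds; signage compliance review 758 days ago vs limit 730 → not met
5. pregnancy warning notice present → met
6. inventory reconciliation 41 days ago vs limit 45 → met
7. excise tax bond $5,000 < $15,000 → not met
8. condition 'sells kegs' does not hold → requirement n/a → met
Not met: 2, 4, 7

2, 4, 7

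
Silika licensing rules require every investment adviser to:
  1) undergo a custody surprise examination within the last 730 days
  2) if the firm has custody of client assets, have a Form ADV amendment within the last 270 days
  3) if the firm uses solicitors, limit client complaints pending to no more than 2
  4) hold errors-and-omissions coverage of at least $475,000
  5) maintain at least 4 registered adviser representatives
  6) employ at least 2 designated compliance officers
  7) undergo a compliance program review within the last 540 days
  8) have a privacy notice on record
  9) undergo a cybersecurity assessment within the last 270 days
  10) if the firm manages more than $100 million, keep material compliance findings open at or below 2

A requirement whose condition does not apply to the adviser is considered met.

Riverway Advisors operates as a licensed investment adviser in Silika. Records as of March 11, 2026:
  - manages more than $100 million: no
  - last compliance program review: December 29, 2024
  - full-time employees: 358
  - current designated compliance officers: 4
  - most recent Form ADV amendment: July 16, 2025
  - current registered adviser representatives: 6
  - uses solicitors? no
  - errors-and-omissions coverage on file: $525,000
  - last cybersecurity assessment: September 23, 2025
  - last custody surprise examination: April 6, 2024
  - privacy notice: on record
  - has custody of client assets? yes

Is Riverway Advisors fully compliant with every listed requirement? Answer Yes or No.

1. custody surprise examination 704 days ago vs limit 730 → met
2. condition 'has custody of client assets' holds; Form ADV amendment 238 days ago vs limit 270 → met
3. condition 'uses solicitors' does not hold → requirement n/a → met
4. errors-and-omissions coverage $525,000 ≥ $475,000 → met
5. registered adviser representatives 6 ≥ 4 → met
6. designated compliance officers 4 ≥ 2 → met
7. compliance program review 437 days ago vs limit 540 → met
8. privacy notice present → met
9. cybersecurity assessment 169 days ago vs limit 270 → met
10. condition 'manages more than $100 million' does not hold → requirement n/a → met
All met.

Yes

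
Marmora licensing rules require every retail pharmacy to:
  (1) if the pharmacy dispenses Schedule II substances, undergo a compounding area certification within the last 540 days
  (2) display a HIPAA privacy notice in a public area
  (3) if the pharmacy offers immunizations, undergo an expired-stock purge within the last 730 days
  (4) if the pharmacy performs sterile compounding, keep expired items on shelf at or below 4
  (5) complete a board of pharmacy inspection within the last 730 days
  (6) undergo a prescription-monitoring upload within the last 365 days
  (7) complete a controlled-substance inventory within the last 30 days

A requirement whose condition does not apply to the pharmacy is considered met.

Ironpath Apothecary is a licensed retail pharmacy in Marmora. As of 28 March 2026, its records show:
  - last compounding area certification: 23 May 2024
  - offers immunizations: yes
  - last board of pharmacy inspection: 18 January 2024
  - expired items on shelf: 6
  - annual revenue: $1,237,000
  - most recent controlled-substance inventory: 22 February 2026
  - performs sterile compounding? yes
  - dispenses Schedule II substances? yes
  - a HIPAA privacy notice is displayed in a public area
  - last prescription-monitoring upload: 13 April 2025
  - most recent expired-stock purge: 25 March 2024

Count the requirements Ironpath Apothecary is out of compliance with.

5

1. condition 'dispenses Schedule II substances' holds; compounding area certification 674 days ago vs limit 540 → not met
2. HIPAA privacy notice present → met
3. condition 'offers immunizations' holds; expired-stock purge 733 days ago vs limit 730 → not met
4. condition 'performs sterile compounding' holds; expired items on shelf 6 > 4 → not met
5. board of pharmacy inspection 800 days ago vs limit 730 → not met
6. prescription-monitoring upload 349 days ago vs limit 365 → met
7. controlled-substance inventory 34 days ago vs limit 30 → not met
Not met: 5 of 7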